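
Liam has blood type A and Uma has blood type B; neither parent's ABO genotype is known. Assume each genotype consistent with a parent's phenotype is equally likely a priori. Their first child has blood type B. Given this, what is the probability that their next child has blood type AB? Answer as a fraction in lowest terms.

Possible genotypes: Liam ∈ {I^A I^A, I^A i}; Uma ∈ {I^B I^B, I^B i}.
Weight each parental genotype pair by prior × P(type-B child):
  I^A i × I^B I^B: posterior weight 2/3; P(next child type AB) = 1/2.
  I^A i × I^B i: posterior weight 1/3; P(next child type AB) = 1/4.
Weighted sum = 5/12.

5/12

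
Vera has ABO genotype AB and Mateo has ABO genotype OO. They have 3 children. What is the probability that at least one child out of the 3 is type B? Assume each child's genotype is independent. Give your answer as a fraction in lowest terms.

7/8

ABO cross AB × OO → 1/2 A, 1/2 B.
So P(type B) = 1/2 per child.
P(none) = (1/2)^3 = 1/8; P(at least one) = 1 − 1/8 = 7/8.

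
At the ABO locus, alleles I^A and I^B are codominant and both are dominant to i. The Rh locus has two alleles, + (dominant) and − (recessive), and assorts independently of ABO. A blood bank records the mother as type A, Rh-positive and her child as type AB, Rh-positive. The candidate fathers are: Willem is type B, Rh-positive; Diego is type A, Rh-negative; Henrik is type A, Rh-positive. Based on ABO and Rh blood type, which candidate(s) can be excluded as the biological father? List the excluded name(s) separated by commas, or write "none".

A candidate is excluded only if no genotype consistent with his phenotype could produce a type AB, Rh-positive child with a type A, Rh-positive mother.
Diego (type A, Rh-): no genotype consistent with that phenotype can produce a type-AB Rh+ child with a type-A mother.
Henrik (type A, Rh+): no genotype consistent with that phenotype can produce a type-AB Rh+ child with a type-A mother.

Diego, Henrik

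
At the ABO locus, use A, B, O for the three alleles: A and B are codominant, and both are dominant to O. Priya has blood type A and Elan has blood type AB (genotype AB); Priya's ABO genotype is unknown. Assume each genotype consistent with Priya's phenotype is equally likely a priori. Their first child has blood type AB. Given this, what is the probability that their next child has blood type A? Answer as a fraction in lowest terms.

1/2

Possible genotypes: Priya ∈ {AA, AO}; Elan ∈ {AB}.
Weight each parental genotype pair by prior × P(type-AB child):
  AA × AB: posterior weight 2/3; P(next child type A) = 1/2.
  AO × AB: posterior weight 1/3; P(next child type A) = 1/2.
Weighted sum = 1/2.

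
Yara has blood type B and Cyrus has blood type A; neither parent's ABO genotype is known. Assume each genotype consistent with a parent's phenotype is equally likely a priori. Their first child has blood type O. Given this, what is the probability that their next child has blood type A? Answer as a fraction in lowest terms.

Possible genotypes: Yara ∈ {BB, BO}; Cyrus ∈ {AA, AO}.
Weight each parental genotype pair by prior × P(type-O child):
  BO × AO: posterior weight 1; P(next child type A) = 1/4.
Weighted sum = 1/4.

1/4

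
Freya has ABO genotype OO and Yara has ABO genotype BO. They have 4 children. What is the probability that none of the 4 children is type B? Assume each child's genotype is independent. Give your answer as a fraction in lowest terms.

ABO cross OO × BO → 1/2 O, 1/2 B.
So P(type B) = 1/2 per child.
P(not type B) = 1/2 for one child; (1/2)^4 = 1/16.

1/16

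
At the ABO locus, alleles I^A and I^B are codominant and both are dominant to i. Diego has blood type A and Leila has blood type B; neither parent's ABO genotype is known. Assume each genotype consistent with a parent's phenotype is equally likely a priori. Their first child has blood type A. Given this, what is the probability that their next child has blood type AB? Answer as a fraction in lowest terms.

5/12

Possible genotypes: Diego ∈ {I^A I^A, I^A i}; Leila ∈ {I^B I^B, I^B i}.
Weight each parental genotype pair by prior × P(type-A child):
  I^A I^A × I^B i: posterior weight 2/3; P(next child type AB) = 1/2.
  I^A i × I^B i: posterior weight 1/3; P(next child type AB) = 1/4.
Weighted sum = 5/12.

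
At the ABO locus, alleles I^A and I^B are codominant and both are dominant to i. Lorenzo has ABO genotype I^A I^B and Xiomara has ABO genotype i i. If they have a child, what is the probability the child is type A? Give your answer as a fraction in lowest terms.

1/2

ABO cross I^A I^B × i i → offspring phenotypes: 1/2 A, 1/2 B.
So P(type A) = 1/2.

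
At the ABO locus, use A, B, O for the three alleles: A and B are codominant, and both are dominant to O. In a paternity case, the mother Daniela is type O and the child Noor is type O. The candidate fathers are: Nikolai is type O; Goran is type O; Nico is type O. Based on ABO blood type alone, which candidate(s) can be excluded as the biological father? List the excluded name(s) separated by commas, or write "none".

A candidate is excluded only if no genotype consistent with his phenotype could produce a type O child with a type O mother.
Every candidate has at least one consistent genotype combination, so none can be excluded.

none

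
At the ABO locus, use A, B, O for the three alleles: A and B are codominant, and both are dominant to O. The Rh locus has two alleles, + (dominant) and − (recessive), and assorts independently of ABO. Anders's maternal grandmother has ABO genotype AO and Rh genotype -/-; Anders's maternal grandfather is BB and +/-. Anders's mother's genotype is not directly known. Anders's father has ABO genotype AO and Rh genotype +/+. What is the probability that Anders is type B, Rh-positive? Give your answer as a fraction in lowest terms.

1/4

Anders's mother's ABO genotype from AO × BB: 1/2 AB, 1/2 BO.
Crossing each possibility with the father AO and summing P(type B): 1/2·1/4 + 1/2·1/4 = 1/4.
Similarly for Rh via the mother's Rh distribution: P(Rh+) = 1.
Independent loci: 1/4 × 1 = 1/4.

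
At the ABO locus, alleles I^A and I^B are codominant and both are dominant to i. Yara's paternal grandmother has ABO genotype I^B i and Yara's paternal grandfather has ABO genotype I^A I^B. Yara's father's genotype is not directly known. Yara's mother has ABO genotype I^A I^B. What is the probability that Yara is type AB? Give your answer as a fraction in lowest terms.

3/8

Yara's father's ABO genotype from I^B i × I^A I^B: 1/4 I^A I^B, 1/4 I^A i, 1/4 I^B I^B, 1/4 I^B i.
Crossing each possibility with the mother I^A I^B and summing P(type AB): 1/4·1/2 + 1/4·1/4 + 1/4·1/2 + 1/4·1/4 = 3/8.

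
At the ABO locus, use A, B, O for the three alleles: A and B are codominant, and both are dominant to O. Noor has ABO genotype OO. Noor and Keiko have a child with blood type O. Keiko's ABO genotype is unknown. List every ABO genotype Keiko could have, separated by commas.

For each candidate genotype of Keiko, check whether crossing it with OO can produce every observed child phenotype.
  AA → possible child types {A} ✗
  AB → possible child types {A, B} ✗
  AO → possible child types {O, A} ✓
  BB → possible child types {B} ✗
  BO → possible child types {O, B} ✓
  OO → possible child types {O} ✓

AO, BO, OO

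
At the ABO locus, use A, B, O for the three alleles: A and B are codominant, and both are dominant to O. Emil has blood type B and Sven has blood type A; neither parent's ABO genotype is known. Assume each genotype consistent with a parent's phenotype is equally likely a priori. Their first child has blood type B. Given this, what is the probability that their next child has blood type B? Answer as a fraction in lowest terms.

Possible genotypes: Emil ∈ {BB, BO}; Sven ∈ {AA, AO}.
Weight each parental genotype pair by prior × P(type-B child):
  BB × AO: posterior weight 2/3; P(next child type B) = 1/2.
  BO × AO: posterior weight 1/3; P(next child type B) = 1/4.
Weighted sum = 5/12.

5/12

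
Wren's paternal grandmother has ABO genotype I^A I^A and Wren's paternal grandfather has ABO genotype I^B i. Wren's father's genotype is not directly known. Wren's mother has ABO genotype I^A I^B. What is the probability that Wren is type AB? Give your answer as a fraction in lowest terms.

Wren's father's ABO genotype from I^A I^A × I^B i: 1/2 I^A I^B, 1/2 I^A i.
Crossing each possibility with the mother I^A I^B and summing P(type AB): 1/2·1/2 + 1/2·1/4 = 3/8.

3/8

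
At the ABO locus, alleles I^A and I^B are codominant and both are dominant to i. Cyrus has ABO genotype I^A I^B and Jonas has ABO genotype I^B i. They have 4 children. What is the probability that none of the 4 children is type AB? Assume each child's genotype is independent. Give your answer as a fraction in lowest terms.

81/256

ABO cross I^A I^B × I^B i → 1/4 A, 1/2 B, 1/4 AB.
So P(type AB) = 1/4 per child.
P(not type AB) = 3/4 for one child; (3/4)^4 = 81/256.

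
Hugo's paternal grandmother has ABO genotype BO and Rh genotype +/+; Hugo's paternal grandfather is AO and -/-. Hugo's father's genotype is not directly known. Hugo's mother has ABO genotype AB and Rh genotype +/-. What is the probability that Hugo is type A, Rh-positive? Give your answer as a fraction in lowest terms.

Hugo's father's ABO genotype from BO × AO: 1/4 AB, 1/4 AO, 1/4 BO, 1/4 OO.
Crossing each possibility with the mother AB and summing P(type A): 1/4·1/4 + 1/4·1/2 + 1/4·1/4 + 1/4·1/2 = 3/8.
Similarly for Rh via the father's Rh distribution: P(Rh+) = 3/4.
Independent loci: 3/8 × 3/4 = 9/32.

9/32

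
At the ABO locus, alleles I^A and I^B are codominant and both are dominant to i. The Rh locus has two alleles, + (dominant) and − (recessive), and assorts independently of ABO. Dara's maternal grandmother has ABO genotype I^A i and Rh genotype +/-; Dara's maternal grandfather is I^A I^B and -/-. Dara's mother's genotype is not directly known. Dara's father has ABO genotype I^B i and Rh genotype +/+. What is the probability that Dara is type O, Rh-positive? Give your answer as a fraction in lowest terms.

Dara's mother's ABO genotype from I^A i × I^A I^B: 1/4 I^A I^A, 1/4 I^A I^B, 1/4 I^A i, 1/4 I^B i.
Crossing each possibility with the father I^B i and summing P(type O): 1/4·0 + 1/4·0 + 1/4·1/4 + 1/4·1/4 = 1/8.
Similarly for Rh via the mother's Rh distribution: P(Rh+) = 1.
Independent loci: 1/8 × 1 = 1/8.

1/8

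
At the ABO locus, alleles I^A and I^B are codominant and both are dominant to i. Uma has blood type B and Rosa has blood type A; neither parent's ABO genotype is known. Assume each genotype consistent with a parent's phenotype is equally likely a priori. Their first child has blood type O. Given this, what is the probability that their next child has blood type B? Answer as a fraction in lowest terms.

Possible genotypes: Uma ∈ {I^B I^B, I^B i}; Rosa ∈ {I^A I^A, I^A i}.
Weight each parental genotype pair by prior × P(type-O child):
  I^B i × I^A i: posterior weight 1; P(next child type B) = 1/4.
Weighted sum = 1/4.

1/4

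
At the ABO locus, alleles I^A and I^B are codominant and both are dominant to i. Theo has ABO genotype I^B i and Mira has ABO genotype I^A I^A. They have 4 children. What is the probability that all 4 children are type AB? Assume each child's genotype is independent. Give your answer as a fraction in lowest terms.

1/16

ABO cross I^B i × I^A I^A → 1/2 A, 1/2 AB.
So P(type AB) = 1/2 per child.
All 4 independent: (1/2)^4 = 1/16.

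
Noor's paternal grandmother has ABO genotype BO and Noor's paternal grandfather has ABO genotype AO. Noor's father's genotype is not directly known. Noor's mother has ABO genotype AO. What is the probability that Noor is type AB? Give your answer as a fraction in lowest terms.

1/8

Noor's father's ABO genotype from BO × AO: 1/4 AB, 1/4 AO, 1/4 BO, 1/4 OO.
Crossing each possibility with the mother AO and summing P(type AB): 1/4·1/4 + 1/4·0 + 1/4·1/4 + 1/4·0 = 1/8.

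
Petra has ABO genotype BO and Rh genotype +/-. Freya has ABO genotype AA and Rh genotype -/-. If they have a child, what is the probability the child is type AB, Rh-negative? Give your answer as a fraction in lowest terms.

ABO cross BO × AA → offspring phenotypes: 1/2 A, 1/2 AB.
Rh cross +/- × -/- → 1/2 Rh+, 1/2 Rh-.
Independent loci: P(type AB, Rh-negative) = 1/2 × 1/2 = 1/4.

1/4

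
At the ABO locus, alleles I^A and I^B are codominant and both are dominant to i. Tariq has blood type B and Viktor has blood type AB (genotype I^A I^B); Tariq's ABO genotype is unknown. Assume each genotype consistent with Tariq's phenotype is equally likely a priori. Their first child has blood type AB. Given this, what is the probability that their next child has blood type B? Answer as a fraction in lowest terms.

Possible genotypes: Tariq ∈ {I^B I^B, I^B i}; Viktor ∈ {I^A I^B}.
Weight each parental genotype pair by prior × P(type-AB child):
  I^B I^B × I^A I^B: posterior weight 2/3; P(next child type B) = 1/2.
  I^B i × I^A I^B: posterior weight 1/3; P(next child type B) = 1/2.
Weighted sum = 1/2.

1/2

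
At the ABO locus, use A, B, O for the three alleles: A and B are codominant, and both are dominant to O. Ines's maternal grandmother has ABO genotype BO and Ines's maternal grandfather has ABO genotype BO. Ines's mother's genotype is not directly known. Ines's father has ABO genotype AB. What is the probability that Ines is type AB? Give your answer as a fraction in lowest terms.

1/4

Ines's mother's ABO genotype from BO × BO: 1/4 BB, 1/2 BO, 1/4 OO.
Crossing each possibility with the father AB and summing P(type AB): 1/4·1/2 + 1/2·1/4 + 1/4·0 = 1/4.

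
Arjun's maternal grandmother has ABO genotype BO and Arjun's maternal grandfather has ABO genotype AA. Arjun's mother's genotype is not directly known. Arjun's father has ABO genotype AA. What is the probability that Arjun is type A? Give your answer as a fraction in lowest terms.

Arjun's mother's ABO genotype from BO × AA: 1/2 AB, 1/2 AO.
Crossing each possibility with the father AA and summing P(type A): 1/2·1/2 + 1/2·1 = 3/4.

3/4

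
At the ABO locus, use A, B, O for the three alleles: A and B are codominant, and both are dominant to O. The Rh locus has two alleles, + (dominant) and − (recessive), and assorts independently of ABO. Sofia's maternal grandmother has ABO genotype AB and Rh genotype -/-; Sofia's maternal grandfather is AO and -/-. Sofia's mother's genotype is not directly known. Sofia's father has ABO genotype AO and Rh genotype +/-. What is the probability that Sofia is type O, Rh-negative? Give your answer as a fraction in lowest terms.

1/16

Sofia's mother's ABO genotype from AB × AO: 1/4 AA, 1/4 AB, 1/4 AO, 1/4 BO.
Crossing each possibility with the father AO and summing P(type O): 1/4·0 + 1/4·0 + 1/4·1/4 + 1/4·1/4 = 1/8.
Similarly for Rh via the mother's Rh distribution: P(Rh-) = 1/2.
Independent loci: 1/8 × 1/2 = 1/16.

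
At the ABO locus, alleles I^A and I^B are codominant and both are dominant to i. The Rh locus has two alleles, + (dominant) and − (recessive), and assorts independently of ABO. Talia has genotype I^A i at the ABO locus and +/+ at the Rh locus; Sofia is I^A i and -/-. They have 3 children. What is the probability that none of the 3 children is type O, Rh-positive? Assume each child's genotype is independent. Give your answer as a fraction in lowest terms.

ABO cross I^A i × I^A i → 1/4 O, 3/4 A.
Rh cross +/+ × -/- → 1 Rh+; so P(type O, Rh-positive) = 1/4 × 1 = 1/4 per child.
P(not type O, Rh-positive) = 3/4 for one child; (3/4)^3 = 27/64.

27/64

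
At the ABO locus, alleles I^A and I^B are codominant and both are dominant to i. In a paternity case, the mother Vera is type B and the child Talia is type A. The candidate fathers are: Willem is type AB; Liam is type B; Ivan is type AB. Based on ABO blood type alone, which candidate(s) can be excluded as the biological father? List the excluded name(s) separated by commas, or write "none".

Liam

A candidate is excluded only if no genotype consistent with his phenotype could produce a type A child with a type B mother.
Liam (type B): no genotype consistent with that phenotype can produce a type-A child with a type-B mother.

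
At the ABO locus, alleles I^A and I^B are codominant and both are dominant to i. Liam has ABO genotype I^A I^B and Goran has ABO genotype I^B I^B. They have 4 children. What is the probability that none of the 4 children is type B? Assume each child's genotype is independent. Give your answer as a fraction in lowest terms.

1/16

ABO cross I^A I^B × I^B I^B → 1/2 B, 1/2 AB.
So P(type B) = 1/2 per child.
P(not type B) = 1/2 for one child; (1/2)^4 = 1/16.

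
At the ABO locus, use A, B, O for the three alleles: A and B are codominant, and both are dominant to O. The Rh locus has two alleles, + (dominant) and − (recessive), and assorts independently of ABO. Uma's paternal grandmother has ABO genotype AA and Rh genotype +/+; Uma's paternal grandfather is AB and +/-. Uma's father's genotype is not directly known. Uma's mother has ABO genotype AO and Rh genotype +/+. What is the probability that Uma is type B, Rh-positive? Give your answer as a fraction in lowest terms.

1/8

Uma's father's ABO genotype from AA × AB: 1/2 AA, 1/2 AB.
Crossing each possibility with the mother AO and summing P(type B): 1/2·0 + 1/2·1/4 = 1/8.
Similarly for Rh via the father's Rh distribution: P(Rh+) = 1.
Independent loci: 1/8 × 1 = 1/8.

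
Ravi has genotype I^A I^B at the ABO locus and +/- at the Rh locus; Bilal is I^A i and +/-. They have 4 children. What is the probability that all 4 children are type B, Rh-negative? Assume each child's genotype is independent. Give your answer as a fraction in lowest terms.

1/65536

ABO cross I^A I^B × I^A i → 1/2 A, 1/4 B, 1/4 AB.
Rh cross +/- × +/- → 3/4 Rh+, 1/4 Rh-; so P(type B, Rh-negative) = 1/4 × 1/4 = 1/16 per child.
All 4 independent: (1/16)^4 = 1/65536.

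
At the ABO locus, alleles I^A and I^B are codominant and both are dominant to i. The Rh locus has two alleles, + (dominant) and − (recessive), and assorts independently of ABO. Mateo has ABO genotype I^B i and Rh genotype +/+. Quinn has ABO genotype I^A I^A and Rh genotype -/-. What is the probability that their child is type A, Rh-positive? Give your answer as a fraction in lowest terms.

1/2

ABO cross I^B i × I^A I^A → offspring phenotypes: 1/2 A, 1/2 AB.
Rh cross +/+ × -/- → 1 Rh+.
Independent loci: P(type A, Rh-positive) = 1/2 × 1 = 1/2.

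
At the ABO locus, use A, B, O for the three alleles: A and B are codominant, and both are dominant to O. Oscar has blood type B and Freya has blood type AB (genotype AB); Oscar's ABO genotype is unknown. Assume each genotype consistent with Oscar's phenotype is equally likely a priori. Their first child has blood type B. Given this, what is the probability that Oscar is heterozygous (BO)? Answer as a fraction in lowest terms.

1/2

Possible genotypes: Oscar ∈ {BB, BO}; Freya ∈ {AB}.
Weight each parental genotype pair by prior × P(type-B child):
  BB × AB: posterior weight 1/2.
  BO × AB: posterior weight 1/2.
Sum the posterior weight over pairs where Oscar is BO: 1/2.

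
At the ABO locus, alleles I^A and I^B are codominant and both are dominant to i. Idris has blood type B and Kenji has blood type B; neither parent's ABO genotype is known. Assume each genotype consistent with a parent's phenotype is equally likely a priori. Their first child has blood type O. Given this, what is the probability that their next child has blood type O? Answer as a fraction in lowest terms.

Possible genotypes: Idris ∈ {I^B I^B, I^B i}; Kenji ∈ {I^B I^B, I^B i}.
Weight each parental genotype pair by prior × P(type-O child):
  I^B i × I^B i: posterior weight 1; P(next child type O) = 1/4.
Weighted sum = 1/4.

1/4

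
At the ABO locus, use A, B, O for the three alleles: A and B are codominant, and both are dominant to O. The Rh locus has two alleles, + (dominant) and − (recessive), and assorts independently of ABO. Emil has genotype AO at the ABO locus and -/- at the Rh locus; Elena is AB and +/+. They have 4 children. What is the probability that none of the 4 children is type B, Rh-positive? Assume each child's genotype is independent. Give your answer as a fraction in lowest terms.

ABO cross AO × AB → 1/2 A, 1/4 B, 1/4 AB.
Rh cross -/- × +/+ → 1 Rh+; so P(type B, Rh-positive) = 1/4 × 1 = 1/4 per child.
P(not type B, Rh-positive) = 3/4 for one child; (3/4)^4 = 81/256.

81/256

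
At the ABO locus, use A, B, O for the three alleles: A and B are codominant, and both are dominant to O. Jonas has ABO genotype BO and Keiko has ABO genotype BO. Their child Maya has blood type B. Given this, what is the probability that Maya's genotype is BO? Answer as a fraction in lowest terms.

2/3

Cross BO × BO → 1/4 BB, 1/2 BO, 1/4 OO.
Type-B genotypes among offspring: BB (1/4), BO (1/2); total 3/4.
P(BO | type B) = (1/2) / (3/4) = 2/3.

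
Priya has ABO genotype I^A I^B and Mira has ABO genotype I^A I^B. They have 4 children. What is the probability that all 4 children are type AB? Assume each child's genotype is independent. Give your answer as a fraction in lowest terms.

1/16

ABO cross I^A I^B × I^A I^B → 1/4 A, 1/4 B, 1/2 AB.
So P(type AB) = 1/2 per child.
All 4 independent: (1/2)^4 = 1/16.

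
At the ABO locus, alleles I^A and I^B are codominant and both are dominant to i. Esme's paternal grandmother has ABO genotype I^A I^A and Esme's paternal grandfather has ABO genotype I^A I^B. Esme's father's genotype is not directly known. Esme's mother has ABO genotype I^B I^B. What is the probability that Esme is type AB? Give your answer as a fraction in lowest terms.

3/4

Esme's father's ABO genotype from I^A I^A × I^A I^B: 1/2 I^A I^A, 1/2 I^A I^B.
Crossing each possibility with the mother I^B I^B and summing P(type AB): 1/2·1 + 1/2·1/2 = 3/4.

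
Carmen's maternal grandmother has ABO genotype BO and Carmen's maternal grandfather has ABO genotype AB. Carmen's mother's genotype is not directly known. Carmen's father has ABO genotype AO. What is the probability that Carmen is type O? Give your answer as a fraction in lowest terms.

1/8

Carmen's mother's ABO genotype from BO × AB: 1/4 AB, 1/4 AO, 1/4 BB, 1/4 BO.
Crossing each possibility with the father AO and summing P(type O): 1/4·0 + 1/4·1/4 + 1/4·0 + 1/4·1/4 = 1/8.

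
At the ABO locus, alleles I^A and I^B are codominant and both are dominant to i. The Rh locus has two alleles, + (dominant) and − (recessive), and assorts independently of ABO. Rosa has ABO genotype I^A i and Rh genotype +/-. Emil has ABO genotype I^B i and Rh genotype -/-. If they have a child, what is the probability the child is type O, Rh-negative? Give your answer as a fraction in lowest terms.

ABO cross I^A i × I^B i → offspring phenotypes: 1/4 O, 1/4 A, 1/4 B, 1/4 AB.
Rh cross +/- × -/- → 1/2 Rh+, 1/2 Rh-.
Independent loci: P(type O, Rh-negative) = 1/4 × 1/2 = 1/8.

1/8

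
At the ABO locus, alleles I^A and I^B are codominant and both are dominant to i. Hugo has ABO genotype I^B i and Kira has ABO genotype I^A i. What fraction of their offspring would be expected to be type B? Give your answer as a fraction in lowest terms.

1/4

ABO cross I^B i × I^A i → offspring phenotypes: 1/4 O, 1/4 A, 1/4 B, 1/4 AB.
So P(type B) = 1/4.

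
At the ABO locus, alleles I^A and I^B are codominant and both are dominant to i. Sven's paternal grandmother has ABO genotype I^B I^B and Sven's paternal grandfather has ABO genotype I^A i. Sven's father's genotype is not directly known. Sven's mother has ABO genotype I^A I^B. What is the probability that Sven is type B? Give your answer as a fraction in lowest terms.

Sven's father's ABO genotype from I^B I^B × I^A i: 1/2 I^A I^B, 1/2 I^B i.
Crossing each possibility with the mother I^A I^B and summing P(type B): 1/2·1/4 + 1/2·1/2 = 3/8.

3/8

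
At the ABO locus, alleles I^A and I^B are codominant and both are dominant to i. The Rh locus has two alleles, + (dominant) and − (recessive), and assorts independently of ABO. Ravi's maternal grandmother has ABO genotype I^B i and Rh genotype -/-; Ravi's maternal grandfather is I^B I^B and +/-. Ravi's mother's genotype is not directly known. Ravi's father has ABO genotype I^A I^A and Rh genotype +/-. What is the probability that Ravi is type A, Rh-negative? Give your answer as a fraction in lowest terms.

Ravi's mother's ABO genotype from I^B i × I^B I^B: 1/2 I^B I^B, 1/2 I^B i.
Crossing each possibility with the father I^A I^A and summing P(type A): 1/2·0 + 1/2·1/2 = 1/4.
Similarly for Rh via the mother's Rh distribution: P(Rh-) = 3/8.
Independent loci: 1/4 × 3/8 = 3/32.

3/32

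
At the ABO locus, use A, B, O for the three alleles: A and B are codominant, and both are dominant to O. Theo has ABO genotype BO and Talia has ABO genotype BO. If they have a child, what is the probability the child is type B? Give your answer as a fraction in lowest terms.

3/4

ABO cross BO × BO → offspring phenotypes: 1/4 O, 3/4 B.
So P(type B) = 3/4.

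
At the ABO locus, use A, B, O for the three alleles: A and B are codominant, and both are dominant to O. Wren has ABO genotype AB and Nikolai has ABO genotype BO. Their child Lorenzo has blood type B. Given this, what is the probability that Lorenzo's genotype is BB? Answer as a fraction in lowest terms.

Cross AB × BO → 1/4 AB, 1/4 AO, 1/4 BB, 1/4 BO.
Type-B genotypes among offspring: BB (1/4), BO (1/4); total 1/2.
P(BB | type B) = (1/4) / (1/2) = 1/2.

1/2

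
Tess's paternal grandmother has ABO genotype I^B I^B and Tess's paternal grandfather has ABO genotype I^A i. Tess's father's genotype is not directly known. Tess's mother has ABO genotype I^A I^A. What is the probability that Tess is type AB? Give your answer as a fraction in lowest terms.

1/2

Tess's father's ABO genotype from I^B I^B × I^A i: 1/2 I^A I^B, 1/2 I^B i.
Crossing each possibility with the mother I^A I^A and summing P(type AB): 1/2·1/2 + 1/2·1/2 = 1/2.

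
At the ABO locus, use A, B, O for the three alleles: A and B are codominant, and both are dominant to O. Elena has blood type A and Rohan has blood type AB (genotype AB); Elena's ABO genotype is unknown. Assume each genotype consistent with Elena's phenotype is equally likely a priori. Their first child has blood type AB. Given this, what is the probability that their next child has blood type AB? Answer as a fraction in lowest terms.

Possible genotypes: Elena ∈ {AA, AO}; Rohan ∈ {AB}.
Weight each parental genotype pair by prior × P(type-AB child):
  AA × AB: posterior weight 2/3; P(next child type AB) = 1/2.
  AO × AB: posterior weight 1/3; P(next child type AB) = 1/4.
Weighted sum = 5/12.

5/12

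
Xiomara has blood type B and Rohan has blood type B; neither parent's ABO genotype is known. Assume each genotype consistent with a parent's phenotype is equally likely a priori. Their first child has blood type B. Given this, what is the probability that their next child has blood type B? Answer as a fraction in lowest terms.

Possible genotypes: Xiomara ∈ {BB, BO}; Rohan ∈ {BB, BO}.
Weight each parental genotype pair by prior × P(type-B child):
  BB × BB: posterior weight 4/15; P(next child type B) = 1.
  BB × BO: posterior weight 4/15; P(next child type B) = 1.
  BO × BB: posterior weight 4/15; P(next child type B) = 1.
  BO × BO: posterior weight 1/5; P(next child type B) = 3/4.
Weighted sum = 19/20.

19/20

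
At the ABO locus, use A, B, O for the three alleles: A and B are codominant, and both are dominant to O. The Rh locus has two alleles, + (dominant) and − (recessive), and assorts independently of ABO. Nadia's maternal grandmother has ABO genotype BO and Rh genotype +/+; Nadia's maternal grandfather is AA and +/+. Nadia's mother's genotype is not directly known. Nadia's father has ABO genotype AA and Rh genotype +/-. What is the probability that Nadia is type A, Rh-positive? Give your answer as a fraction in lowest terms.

3/4

Nadia's mother's ABO genotype from BO × AA: 1/2 AB, 1/2 AO.
Crossing each possibility with the father AA and summing P(type A): 1/2·1/2 + 1/2·1 = 3/4.
Similarly for Rh via the mother's Rh distribution: P(Rh+) = 1.
Independent loci: 3/4 × 1 = 3/4.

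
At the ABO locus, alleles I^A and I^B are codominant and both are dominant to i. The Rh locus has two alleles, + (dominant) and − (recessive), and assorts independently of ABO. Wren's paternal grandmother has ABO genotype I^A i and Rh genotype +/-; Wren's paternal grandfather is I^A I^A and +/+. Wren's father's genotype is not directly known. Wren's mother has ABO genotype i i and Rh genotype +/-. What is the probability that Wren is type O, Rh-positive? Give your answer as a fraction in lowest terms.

Wren's father's ABO genotype from I^A i × I^A I^A: 1/2 I^A I^A, 1/2 I^A i.
Crossing each possibility with the mother i i and summing P(type O): 1/2·0 + 1/2·1/2 = 1/4.
Similarly for Rh via the father's Rh distribution: P(Rh+) = 7/8.
Independent loci: 1/4 × 7/8 = 7/32.

7/32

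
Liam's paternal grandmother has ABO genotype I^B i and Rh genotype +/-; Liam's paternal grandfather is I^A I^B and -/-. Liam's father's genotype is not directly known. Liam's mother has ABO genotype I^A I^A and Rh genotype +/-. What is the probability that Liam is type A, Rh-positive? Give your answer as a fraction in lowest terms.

Liam's father's ABO genotype from I^B i × I^A I^B: 1/4 I^A I^B, 1/4 I^A i, 1/4 I^B I^B, 1/4 I^B i.
Crossing each possibility with the mother I^A I^A and summing P(type A): 1/4·1/2 + 1/4·1 + 1/4·0 + 1/4·1/2 = 1/2.
Similarly for Rh via the father's Rh distribution: P(Rh+) = 5/8.
Independent loci: 1/2 × 5/8 = 5/16.

5/16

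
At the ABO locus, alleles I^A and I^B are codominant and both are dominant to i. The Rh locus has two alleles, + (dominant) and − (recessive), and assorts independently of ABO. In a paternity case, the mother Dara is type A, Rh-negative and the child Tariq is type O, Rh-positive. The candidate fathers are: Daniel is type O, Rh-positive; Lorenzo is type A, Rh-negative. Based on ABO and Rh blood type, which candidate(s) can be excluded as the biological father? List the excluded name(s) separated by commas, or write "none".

A candidate is excluded only if no genotype consistent with his phenotype could produce a type O, Rh-positive child with a type A, Rh-negative mother.
Lorenzo (type A, Rh-): no genotype consistent with that phenotype can produce a type-O Rh+ child with a type-A mother.

Lorenzo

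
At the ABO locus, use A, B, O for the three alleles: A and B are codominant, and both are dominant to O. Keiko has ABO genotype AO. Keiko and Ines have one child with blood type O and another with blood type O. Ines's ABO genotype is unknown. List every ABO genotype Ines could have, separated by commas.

For each candidate genotype of Ines, check whether crossing it with AO can produce every observed child phenotype.
  AA → possible child types {A} ✗
  AB → possible child types {A, B, AB} ✗
  AO → possible child types {O, A} ✓
  BB → possible child types {B, AB} ✗
  BO → possible child types {O, A, B, AB} ✓
  OO → possible child types {O, A} ✓

AO, BO, OO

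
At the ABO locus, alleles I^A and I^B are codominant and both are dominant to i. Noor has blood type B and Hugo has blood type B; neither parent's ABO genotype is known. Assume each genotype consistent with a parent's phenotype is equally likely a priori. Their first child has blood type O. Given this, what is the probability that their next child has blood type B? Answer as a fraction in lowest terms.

Possible genotypes: Noor ∈ {I^B I^B, I^B i}; Hugo ∈ {I^B I^B, I^B i}.
Weight each parental genotype pair by prior × P(type-O child):
  I^B i × I^B i: posterior weight 1; P(next child type B) = 3/4.
Weighted sum = 3/4.

3/4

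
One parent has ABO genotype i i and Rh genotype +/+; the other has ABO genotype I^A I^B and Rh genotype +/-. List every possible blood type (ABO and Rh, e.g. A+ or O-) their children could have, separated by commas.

A+, B+

Gametes from i i × I^A I^B give offspring ABO genotypes I^A i, I^B i, i.e. phenotypes A, B.
Rh cross +/+ × +/- → phenotypes Rh+.
Combining independently: A+, B+.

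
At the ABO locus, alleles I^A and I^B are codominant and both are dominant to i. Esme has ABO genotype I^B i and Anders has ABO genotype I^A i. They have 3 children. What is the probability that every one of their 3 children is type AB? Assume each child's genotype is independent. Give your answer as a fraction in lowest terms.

1/64

ABO cross I^B i × I^A i → 1/4 O, 1/4 A, 1/4 B, 1/4 AB.
So P(type AB) = 1/4 per child.
All 3 independent: (1/4)^3 = 1/64.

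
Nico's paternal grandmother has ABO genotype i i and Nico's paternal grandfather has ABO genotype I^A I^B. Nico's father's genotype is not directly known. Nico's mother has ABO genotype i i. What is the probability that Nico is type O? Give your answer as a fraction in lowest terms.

1/2

Nico's father's ABO genotype from i i × I^A I^B: 1/2 I^A i, 1/2 I^B i.
Crossing each possibility with the mother i i and summing P(type O): 1/2·1/2 + 1/2·1/2 = 1/2.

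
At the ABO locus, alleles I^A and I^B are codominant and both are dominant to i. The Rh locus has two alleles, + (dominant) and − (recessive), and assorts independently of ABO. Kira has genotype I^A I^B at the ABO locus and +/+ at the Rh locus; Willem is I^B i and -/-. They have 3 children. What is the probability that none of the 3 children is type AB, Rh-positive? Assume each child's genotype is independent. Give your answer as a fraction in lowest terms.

ABO cross I^A I^B × I^B i → 1/4 A, 1/2 B, 1/4 AB.
Rh cross +/+ × -/- → 1 Rh+; so P(type AB, Rh-positive) = 1/4 × 1 = 1/4 per child.
P(not type AB, Rh-positive) = 3/4 for one child; (3/4)^3 = 27/64.

27/64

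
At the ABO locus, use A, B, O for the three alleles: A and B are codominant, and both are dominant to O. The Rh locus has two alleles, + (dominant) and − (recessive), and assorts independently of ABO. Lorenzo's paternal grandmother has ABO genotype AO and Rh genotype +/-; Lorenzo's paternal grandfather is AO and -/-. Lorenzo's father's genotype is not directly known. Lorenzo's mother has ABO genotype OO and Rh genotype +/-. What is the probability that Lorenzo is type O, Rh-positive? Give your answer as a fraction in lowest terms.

5/16

Lorenzo's father's ABO genotype from AO × AO: 1/4 AA, 1/2 AO, 1/4 OO.
Crossing each possibility with the mother OO and summing P(type O): 1/4·0 + 1/2·1/2 + 1/4·1 = 1/2.
Similarly for Rh via the father's Rh distribution: P(Rh+) = 5/8.
Independent loci: 1/2 × 5/8 = 5/16.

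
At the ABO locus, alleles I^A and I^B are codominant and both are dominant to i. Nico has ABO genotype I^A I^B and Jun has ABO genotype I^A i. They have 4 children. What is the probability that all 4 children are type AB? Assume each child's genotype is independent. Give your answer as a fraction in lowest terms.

1/256

ABO cross I^A I^B × I^A i → 1/2 A, 1/4 B, 1/4 AB.
So P(type AB) = 1/4 per child.
All 4 independent: (1/4)^4 = 1/256.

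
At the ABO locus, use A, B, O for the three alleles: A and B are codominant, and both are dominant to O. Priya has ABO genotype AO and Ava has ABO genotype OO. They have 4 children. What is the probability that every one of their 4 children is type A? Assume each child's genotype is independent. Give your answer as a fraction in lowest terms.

ABO cross AO × OO → 1/2 O, 1/2 A.
So P(type A) = 1/2 per child.
All 4 independent: (1/2)^4 = 1/16.

1/16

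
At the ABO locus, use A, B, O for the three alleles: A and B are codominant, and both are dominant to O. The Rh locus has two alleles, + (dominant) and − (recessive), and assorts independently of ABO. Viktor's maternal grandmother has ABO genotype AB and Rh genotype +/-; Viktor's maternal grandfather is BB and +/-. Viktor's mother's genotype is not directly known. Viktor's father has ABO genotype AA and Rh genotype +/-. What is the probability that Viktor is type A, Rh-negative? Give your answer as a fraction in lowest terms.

1/16

Viktor's mother's ABO genotype from AB × BB: 1/2 AB, 1/2 BB.
Crossing each possibility with the father AA and summing P(type A): 1/2·1/2 + 1/2·0 = 1/4.
Similarly for Rh via the mother's Rh distribution: P(Rh-) = 1/4.
Independent loci: 1/4 × 1/4 = 1/16.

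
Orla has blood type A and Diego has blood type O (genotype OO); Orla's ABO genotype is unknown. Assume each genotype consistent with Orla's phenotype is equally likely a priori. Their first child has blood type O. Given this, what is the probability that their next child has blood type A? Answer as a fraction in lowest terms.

Possible genotypes: Orla ∈ {AA, AO}; Diego ∈ {OO}.
Weight each parental genotype pair by prior × P(type-O child):
  AO × OO: posterior weight 1; P(next child type A) = 1/2.
Weighted sum = 1/2.

1/2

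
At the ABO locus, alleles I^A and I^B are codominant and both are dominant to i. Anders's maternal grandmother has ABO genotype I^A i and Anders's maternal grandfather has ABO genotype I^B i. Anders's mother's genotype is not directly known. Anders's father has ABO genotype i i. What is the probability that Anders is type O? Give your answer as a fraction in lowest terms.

1/2

Anders's mother's ABO genotype from I^A i × I^B i: 1/4 I^A I^B, 1/4 I^A i, 1/4 I^B i, 1/4 i i.
Crossing each possibility with the father i i and summing P(type O): 1/4·0 + 1/4·1/2 + 1/4·1/2 + 1/4·1 = 1/2.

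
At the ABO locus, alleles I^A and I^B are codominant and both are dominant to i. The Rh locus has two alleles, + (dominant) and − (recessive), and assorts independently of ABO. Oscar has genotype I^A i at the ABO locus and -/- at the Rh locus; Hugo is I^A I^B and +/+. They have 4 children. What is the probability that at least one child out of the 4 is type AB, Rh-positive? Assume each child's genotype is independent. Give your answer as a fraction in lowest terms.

175/256

ABO cross I^A i × I^A I^B → 1/2 A, 1/4 B, 1/4 AB.
Rh cross -/- × +/+ → 1 Rh+; so P(type AB, Rh-positive) = 1/4 × 1 = 1/4 per child.
P(none) = (3/4)^4 = 81/256; P(at least one) = 1 − 81/256 = 175/256.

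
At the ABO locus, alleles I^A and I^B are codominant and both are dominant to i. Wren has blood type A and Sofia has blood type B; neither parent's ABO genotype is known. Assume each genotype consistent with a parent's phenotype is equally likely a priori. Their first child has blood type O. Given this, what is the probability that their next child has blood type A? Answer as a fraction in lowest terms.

Possible genotypes: Wren ∈ {I^A I^A, I^A i}; Sofia ∈ {I^B I^B, I^B i}.
Weight each parental genotype pair by prior × P(type-O child):
  I^A i × I^B i: posterior weight 1; P(next child type A) = 1/4.
Weighted sum = 1/4.

1/4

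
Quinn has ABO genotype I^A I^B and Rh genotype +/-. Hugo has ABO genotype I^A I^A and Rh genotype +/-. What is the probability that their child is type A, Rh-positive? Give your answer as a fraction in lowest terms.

3/8

ABO cross I^A I^B × I^A I^A → offspring phenotypes: 1/2 A, 1/2 AB.
Rh cross +/- × +/- → 3/4 Rh+, 1/4 Rh-.
Independent loci: P(type A, Rh-positive) = 1/2 × 3/4 = 3/8.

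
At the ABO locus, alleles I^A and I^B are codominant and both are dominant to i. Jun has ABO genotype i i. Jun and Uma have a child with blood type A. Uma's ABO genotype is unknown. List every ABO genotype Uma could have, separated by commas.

I^A I^A, I^A I^B, I^A i

For each candidate genotype of Uma, check whether crossing it with i i can produce every observed child phenotype.
  I^A I^A → possible child types {A} ✓
  I^A I^B → possible child types {A, B} ✓
  I^A i → possible child types {O, A} ✓
  I^B I^B → possible child types {B} ✗
  I^B i → possible child types {O, B} ✗
  i i → possible child types {O} ✗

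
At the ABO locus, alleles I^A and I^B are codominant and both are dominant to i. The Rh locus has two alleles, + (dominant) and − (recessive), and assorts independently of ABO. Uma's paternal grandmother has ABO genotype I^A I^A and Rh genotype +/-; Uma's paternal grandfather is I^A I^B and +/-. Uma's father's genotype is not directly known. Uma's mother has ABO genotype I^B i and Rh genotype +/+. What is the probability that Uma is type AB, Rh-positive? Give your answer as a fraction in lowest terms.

3/8

Uma's father's ABO genotype from I^A I^A × I^A I^B: 1/2 I^A I^A, 1/2 I^A I^B.
Crossing each possibility with the mother I^B i and summing P(type AB): 1/2·1/2 + 1/2·1/4 = 3/8.
Similarly for Rh via the father's Rh distribution: P(Rh+) = 1.
Independent loci: 3/8 × 1 = 3/8.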